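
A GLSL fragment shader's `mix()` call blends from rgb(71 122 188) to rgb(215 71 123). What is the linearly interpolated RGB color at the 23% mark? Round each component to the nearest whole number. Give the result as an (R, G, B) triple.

(104, 110, 173)

23% corresponds to t = 0.23.
R = 71 + 0.23 × (215 − 71) = 71 + 0.23 × 144 = 104.12 → 104
G = 122 + 0.23 × (71 − 122) = 122 + 0.23 × -51 = 110.27 → 110
B = 188 + 0.23 × (123 − 188) = 188 + 0.23 × -65 = 173.05 → 173
So the blended color is (104, 110, 173), about #686ead.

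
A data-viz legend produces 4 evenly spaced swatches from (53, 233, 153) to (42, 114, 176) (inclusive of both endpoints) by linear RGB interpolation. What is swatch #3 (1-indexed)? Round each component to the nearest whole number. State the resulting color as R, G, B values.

(46, 154, 168)

With 4 swatches and endpoints inclusive, swatch 3 sits at t = (3 − 1)/(4 − 1) = 2/3 ≈ 0.6667.
R = 53 + 0.6667 × (42 − 53) = 45.666 → 46
G = 233 + 0.6667 × (114 − 233) = 153.663 → 154
B = 153 + 0.6667 × (176 − 153) = 168.334 → 168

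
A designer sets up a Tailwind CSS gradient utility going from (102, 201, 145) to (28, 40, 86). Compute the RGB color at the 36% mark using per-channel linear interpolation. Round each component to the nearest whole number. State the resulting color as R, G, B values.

36% corresponds to t = 0.36.
R = 102 + 0.36 × (28 − 102) = 102 + 0.36 × -74 = 75.36 → 75
G = 201 + 0.36 × (40 − 201) = 201 + 0.36 × -161 = 143.04 → 143
B = 145 + 0.36 × (86 − 145) = 145 + 0.36 × -59 = 123.76 → 124

(75, 143, 124)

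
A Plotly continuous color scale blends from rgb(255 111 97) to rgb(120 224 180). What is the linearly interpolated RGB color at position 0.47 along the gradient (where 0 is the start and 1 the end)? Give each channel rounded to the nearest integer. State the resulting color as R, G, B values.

(192, 164, 136)

R = 255 + 0.47 × (120 − 255) = 255 + 0.47 × -135 = 191.55 → 192
G = 111 + 0.47 × (224 − 111) = 111 + 0.47 × 113 = 164.11 → 164
B = 97 + 0.47 × (180 − 97) = 97 + 0.47 × 83 = 136.01 → 136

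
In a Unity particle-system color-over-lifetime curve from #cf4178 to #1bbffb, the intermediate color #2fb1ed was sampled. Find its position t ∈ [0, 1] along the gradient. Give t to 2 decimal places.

Invert the lerp on the R channel (largest span, 180): t = (47 − 207) / (27 − 207) = -160/-180 = 0.88889.
Check on G: (177 − 65)/(191 − 65) = 0.8889 ✓

0.89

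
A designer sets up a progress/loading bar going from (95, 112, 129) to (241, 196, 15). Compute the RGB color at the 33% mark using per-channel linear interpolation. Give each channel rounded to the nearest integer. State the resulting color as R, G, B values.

(143, 140, 91)

33% corresponds to t = 0.33.
R = 95 + 0.33 × (241 − 95) = 95 + 0.33 × 146 = 143.18 → 143
G = 112 + 0.33 × (196 − 112) = 112 + 0.33 × 84 = 139.72 → 140
B = 129 + 0.33 × (15 − 129) = 129 + 0.33 × -114 = 91.38 → 91
So the blended color is (143, 140, 91), about #8f8c5b.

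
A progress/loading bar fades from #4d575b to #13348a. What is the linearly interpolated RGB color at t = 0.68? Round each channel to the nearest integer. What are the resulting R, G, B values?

(38, 63, 123)

#4d575b → (77, 87, 91); #13348a → (19, 52, 138).
R = 77 + 0.68 × (19 − 77) = 77 + 0.68 × -58 = 37.56 → 38
G = 87 + 0.68 × (52 − 87) = 87 + 0.68 × -35 = 63.2 → 63
B = 91 + 0.68 × (138 − 91) = 91 + 0.68 × 47 = 122.96 → 123
So the blended color is (38, 63, 123), about #263f7b.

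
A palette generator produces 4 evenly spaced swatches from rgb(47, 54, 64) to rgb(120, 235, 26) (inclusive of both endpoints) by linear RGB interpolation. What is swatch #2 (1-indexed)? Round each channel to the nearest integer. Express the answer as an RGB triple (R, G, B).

(71, 114, 51)

With 4 swatches and endpoints inclusive, swatch 2 sits at t = (2 − 1)/(4 − 1) = 1/3 ≈ 0.3333.
R = 47 + 0.3333 × (120 − 47) = 71.331 → 71
G = 54 + 0.3333 × (235 − 54) = 114.327 → 114
B = 64 + 0.3333 × (26 − 64) = 51.335 → 51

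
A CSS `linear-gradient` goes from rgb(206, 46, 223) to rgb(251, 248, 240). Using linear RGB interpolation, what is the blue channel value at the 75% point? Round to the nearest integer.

236

B = 223 + 0.75 × (240 − 223) = 235.75 → 236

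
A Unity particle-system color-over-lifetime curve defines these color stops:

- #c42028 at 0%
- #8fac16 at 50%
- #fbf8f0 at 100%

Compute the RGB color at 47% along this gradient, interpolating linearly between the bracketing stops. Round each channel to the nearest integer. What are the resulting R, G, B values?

(146, 164, 23)

47% lies between the 0% and 50% stops, so the local fraction is t = (47 − 0)/(50 − 0) = 47/50 ≈ 0.94.
#c42028 → (196, 32, 40); #8fac16 → (143, 172, 22).
R = 196 + 0.94 × (143 − 196) = 146.18 → 146
G = 32 + 0.94 × (172 − 32) = 163.6 → 164
B = 40 + 0.94 × (22 − 40) = 23.08 → 23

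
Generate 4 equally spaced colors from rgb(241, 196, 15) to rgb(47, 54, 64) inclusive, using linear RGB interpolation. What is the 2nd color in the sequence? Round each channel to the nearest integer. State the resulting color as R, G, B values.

(176, 149, 31)

With 4 swatches and endpoints inclusive, swatch 2 sits at t = (2 − 1)/(4 − 1) = 1/3 ≈ 0.3333.
R = 241 + 0.3333 × (47 − 241) = 176.34 → 176
G = 196 + 0.3333 × (54 − 196) = 148.671 → 149
B = 15 + 0.3333 × (64 − 15) = 31.332 → 31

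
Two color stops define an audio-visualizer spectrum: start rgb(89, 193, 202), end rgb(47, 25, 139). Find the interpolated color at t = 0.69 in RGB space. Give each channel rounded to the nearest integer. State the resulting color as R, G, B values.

R = 89 + 0.69 × (47 − 89) = 89 + 0.69 × -42 = 60.02 → 60
G = 193 + 0.69 × (25 − 193) = 193 + 0.69 × -168 = 77.08 → 77
B = 202 + 0.69 × (139 − 202) = 202 + 0.69 × -63 = 158.53 → 159

(60, 77, 159)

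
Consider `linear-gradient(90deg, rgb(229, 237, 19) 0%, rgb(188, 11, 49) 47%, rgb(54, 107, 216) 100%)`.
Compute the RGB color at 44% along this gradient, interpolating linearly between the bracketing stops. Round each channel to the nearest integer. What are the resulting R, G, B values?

44% lies between the 0% and 47% stops, so the local fraction is t = (44 − 0)/(47 − 0) = 44/47 ≈ 0.9362.
R = 229 + 0.9362 × (188 − 229) = 190.616 → 191
G = 237 + 0.9362 × (11 − 237) = 25.419 → 25
B = 19 + 0.9362 × (49 − 19) = 47.086 → 47

(191, 25, 47)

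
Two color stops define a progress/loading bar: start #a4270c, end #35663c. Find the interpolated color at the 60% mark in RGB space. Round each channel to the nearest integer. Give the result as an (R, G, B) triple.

(97, 77, 41)

#a4270c → (164, 39, 12); #35663c → (53, 102, 60).
60% corresponds to t = 0.6.
R = 164 + 0.6 × (53 − 164) = 164 + 0.6 × -111 = 97.4 → 97
G = 39 + 0.6 × (102 − 39) = 39 + 0.6 × 63 = 76.8 → 77
B = 12 + 0.6 × (60 − 12) = 12 + 0.6 × 48 = 40.8 → 41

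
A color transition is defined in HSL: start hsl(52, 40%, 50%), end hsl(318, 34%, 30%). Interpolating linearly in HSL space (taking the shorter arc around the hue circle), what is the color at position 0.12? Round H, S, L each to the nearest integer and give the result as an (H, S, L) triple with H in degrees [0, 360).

(41, 39, 48)

Hue: 318 − 52 = 266°, but |266| > 180 so the shorter arc goes the other way: Δh = 266 − 360 = -94°.
H = 52 + 0.12 × (-94) = 40.72 → 41°
S = 40 + 0.12 × (34 − 40) = 39.28 → 39%
L = 50 + 0.12 × (30 − 50) = 47.6 → 48%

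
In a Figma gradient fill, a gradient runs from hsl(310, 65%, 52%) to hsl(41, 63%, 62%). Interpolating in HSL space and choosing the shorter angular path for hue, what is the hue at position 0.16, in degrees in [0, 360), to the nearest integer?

325

Hue: 41 − 310 = -269°, but |-269| > 180 so the shorter arc goes the other way: Δh = -269 + 360 = 91°.
H = 310 + 0.16 × (91) = 324.56 → 325°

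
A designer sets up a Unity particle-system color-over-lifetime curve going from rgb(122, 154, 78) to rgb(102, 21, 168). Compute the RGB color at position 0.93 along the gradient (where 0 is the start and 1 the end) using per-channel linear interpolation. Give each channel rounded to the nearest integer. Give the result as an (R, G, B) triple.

(103, 30, 162)

R = 122 + 0.93 × (102 − 122) = 122 + 0.93 × -20 = 103.4 → 103
G = 154 + 0.93 × (21 − 154) = 154 + 0.93 × -133 = 30.31 → 30
B = 78 + 0.93 × (168 − 78) = 78 + 0.93 × 90 = 161.7 → 162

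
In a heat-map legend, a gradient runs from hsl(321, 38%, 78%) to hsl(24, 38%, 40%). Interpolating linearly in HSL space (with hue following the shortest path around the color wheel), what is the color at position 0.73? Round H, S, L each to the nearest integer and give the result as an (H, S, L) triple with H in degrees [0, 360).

(7, 38, 50)

Hue: 24 − 321 = -297°, but |-297| > 180 so the shorter arc goes the other way: Δh = -297 + 360 = 63°.
H = 321 + 0.73 × (63) = 366.99 → 367 → 367 mod 360 = 7°
S = 38 + 0.73 × (38 − 38) = 38 → 38%
L = 78 + 0.73 × (40 − 78) = 50.26 → 50%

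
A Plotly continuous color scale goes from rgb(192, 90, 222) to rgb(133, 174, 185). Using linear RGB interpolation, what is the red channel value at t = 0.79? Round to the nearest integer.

R = 192 + 0.79 × (133 − 192) = 145.39 → 145

145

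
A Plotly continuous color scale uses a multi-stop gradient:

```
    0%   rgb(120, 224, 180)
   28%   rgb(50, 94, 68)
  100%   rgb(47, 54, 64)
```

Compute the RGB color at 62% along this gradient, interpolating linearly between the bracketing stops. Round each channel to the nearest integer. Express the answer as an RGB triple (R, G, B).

62% lies between the 28% and 100% stops, so the local fraction is t = (62 − 28)/(100 − 28) = 34/72 ≈ 0.4722.
R = 50 + 0.4722 × (47 − 50) = 48.583 → 49
G = 94 + 0.4722 × (54 − 94) = 75.112 → 75
B = 68 + 0.4722 × (64 − 68) = 66.111 → 66

(49, 75, 66)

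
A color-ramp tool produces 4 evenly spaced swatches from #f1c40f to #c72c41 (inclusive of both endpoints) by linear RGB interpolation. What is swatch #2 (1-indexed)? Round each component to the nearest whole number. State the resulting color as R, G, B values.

(227, 145, 32)

With 4 swatches and endpoints inclusive, swatch 2 sits at t = (2 − 1)/(4 − 1) = 1/3 ≈ 0.3333.
#f1c40f → (241, 196, 15); #c72c41 → (199, 44, 65).
R = 241 + 0.3333 × (199 − 241) = 227.001 → 227
G = 196 + 0.3333 × (44 − 196) = 145.338 → 145
B = 15 + 0.3333 × (65 − 15) = 31.665 → 32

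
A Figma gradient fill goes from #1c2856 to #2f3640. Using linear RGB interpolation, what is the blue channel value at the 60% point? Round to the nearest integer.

B₁ = 86 (from #1c2856), B₂ = 64 (from #2f3640).
B = 86 + 0.6 × (64 − 86) = 72.8 → 73

73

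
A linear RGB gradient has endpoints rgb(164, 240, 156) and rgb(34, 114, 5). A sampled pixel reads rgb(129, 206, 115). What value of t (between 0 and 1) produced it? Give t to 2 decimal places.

0.27

Invert the lerp on the B channel (largest span, 151): t = (115 − 156) / (5 − 156) = -41/-151 = 0.27152.
Check on R: (129 − 164)/(34 − 164) = 0.2692 ✓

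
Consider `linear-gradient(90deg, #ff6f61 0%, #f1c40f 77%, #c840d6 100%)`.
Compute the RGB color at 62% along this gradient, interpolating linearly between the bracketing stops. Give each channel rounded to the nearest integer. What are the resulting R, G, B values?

62% lies between the 0% and 77% stops, so the local fraction is t = (62 − 0)/(77 − 0) = 62/77 ≈ 0.8052.
#ff6f61 → (255, 111, 97); #f1c40f → (241, 196, 15).
R = 255 + 0.8052 × (241 − 255) = 243.727 → 244
G = 111 + 0.8052 × (196 − 111) = 179.442 → 179
B = 97 + 0.8052 × (15 − 97) = 30.974 → 31

(244, 179, 31)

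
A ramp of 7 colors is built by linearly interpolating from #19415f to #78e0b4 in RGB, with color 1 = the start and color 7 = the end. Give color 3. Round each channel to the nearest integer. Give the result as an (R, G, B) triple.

(57, 118, 123)

With 7 swatches and endpoints inclusive, swatch 3 sits at t = (3 − 1)/(7 − 1) = 2/6 ≈ 0.3333.
#19415f → (25, 65, 95); #78e0b4 → (120, 224, 180).
R = 25 + 0.3333 × (120 − 25) = 56.663 → 57
G = 65 + 0.3333 × (224 − 65) = 117.995 → 118
B = 95 + 0.3333 × (180 − 95) = 123.331 → 123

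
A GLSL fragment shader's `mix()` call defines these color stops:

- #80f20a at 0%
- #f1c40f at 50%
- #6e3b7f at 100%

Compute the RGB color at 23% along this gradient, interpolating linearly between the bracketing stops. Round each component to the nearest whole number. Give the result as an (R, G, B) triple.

23% lies between the 0% and 50% stops, so the local fraction is t = (23 − 0)/(50 − 0) = 23/50 ≈ 0.46.
#80f20a → (128, 242, 10); #f1c40f → (241, 196, 15).
R = 128 + 0.46 × (241 − 128) = 179.98 → 180
G = 242 + 0.46 × (196 − 242) = 220.84 → 221
B = 10 + 0.46 × (15 − 10) = 12.3 → 12

(180, 221, 12)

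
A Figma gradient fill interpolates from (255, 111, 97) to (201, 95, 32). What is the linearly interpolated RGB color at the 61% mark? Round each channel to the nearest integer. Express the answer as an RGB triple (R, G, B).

(222, 101, 57)

61% corresponds to t = 0.61.
R = 255 + 0.61 × (201 − 255) = 255 + 0.61 × -54 = 222.06 → 222
G = 111 + 0.61 × (95 − 111) = 111 + 0.61 × -16 = 101.24 → 101
B = 97 + 0.61 × (32 − 97) = 97 + 0.61 × -65 = 57.35 → 57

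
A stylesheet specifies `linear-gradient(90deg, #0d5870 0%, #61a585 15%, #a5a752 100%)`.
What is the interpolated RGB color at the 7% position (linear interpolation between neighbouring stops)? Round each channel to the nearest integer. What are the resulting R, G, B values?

(52, 124, 122)

7% lies between the 0% and 15% stops, so the local fraction is t = (7 − 0)/(15 − 0) = 7/15 ≈ 0.4667.
#0d5870 → (13, 88, 112); #61a585 → (97, 165, 133).
R = 13 + 0.4667 × (97 − 13) = 52.203 → 52
G = 88 + 0.4667 × (165 − 88) = 123.936 → 124
B = 112 + 0.4667 × (133 − 112) = 121.801 → 122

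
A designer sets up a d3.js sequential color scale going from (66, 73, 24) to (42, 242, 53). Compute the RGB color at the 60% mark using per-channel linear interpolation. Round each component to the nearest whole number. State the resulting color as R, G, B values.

60% corresponds to t = 0.6.
R = 66 + 0.6 × (42 − 66) = 66 + 0.6 × -24 = 51.6 → 52
G = 73 + 0.6 × (242 − 73) = 73 + 0.6 × 169 = 174.4 → 174
B = 24 + 0.6 × (53 − 24) = 24 + 0.6 × 29 = 41.4 → 41
So the blended color is (52, 174, 41), about #34ae29.

(52, 174, 41)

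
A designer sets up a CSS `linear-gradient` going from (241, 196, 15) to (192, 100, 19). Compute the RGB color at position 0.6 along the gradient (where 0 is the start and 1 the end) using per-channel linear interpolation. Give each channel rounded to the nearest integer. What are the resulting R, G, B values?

(212, 138, 17)

R = 241 + 0.6 × (192 − 241) = 241 + 0.6 × -49 = 211.6 → 212
G = 196 + 0.6 × (100 − 196) = 196 + 0.6 × -96 = 138.4 → 138
B = 15 + 0.6 × (19 − 15) = 15 + 0.6 × 4 = 17.4 → 17
So the blended color is (212, 138, 17), about #d48a11.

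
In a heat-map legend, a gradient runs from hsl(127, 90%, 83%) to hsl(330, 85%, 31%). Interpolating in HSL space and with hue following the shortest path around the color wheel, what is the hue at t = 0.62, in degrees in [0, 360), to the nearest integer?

30

Hue: 330 − 127 = 203°, but |203| > 180 so the shorter arc goes the other way: Δh = 203 − 360 = -157°.
H = 127 + 0.62 × (-157) = 29.66 → 30°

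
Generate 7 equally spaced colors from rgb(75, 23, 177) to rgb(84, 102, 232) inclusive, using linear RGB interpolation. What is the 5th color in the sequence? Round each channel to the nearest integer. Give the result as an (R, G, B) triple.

With 7 swatches and endpoints inclusive, swatch 5 sits at t = (5 − 1)/(7 − 1) = 4/6 ≈ 0.6667.
R = 75 + 0.6667 × (84 − 75) = 81 → 81
G = 23 + 0.6667 × (102 − 23) = 75.669 → 76
B = 177 + 0.6667 × (232 − 177) = 213.668 → 214

(81, 76, 214)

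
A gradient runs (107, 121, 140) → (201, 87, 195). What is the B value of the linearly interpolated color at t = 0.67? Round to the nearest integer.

177

B = 140 + 0.67 × (195 − 140) = 176.85 → 177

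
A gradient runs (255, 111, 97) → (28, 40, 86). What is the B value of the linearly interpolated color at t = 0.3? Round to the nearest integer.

94

B = 97 + 0.3 × (86 − 97) = 93.7 → 94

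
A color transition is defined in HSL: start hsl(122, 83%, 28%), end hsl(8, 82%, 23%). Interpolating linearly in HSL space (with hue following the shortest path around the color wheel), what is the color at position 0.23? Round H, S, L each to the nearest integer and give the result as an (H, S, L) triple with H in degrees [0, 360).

Hue arc: Δh = 8 − 122 = -114° (|Δh| ≤ 180, already the shorter path).
H = 122 + 0.23 × (-114) = 95.78 → 96°
S = 83 + 0.23 × (82 − 83) = 82.77 → 83%
L = 28 + 0.23 × (23 − 28) = 26.85 → 27%

(96, 83, 27)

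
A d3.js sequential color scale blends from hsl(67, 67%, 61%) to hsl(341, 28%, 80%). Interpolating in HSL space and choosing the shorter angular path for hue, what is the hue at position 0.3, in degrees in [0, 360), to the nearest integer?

41

Hue: 341 − 67 = 274°, but |274| > 180 so the shorter arc goes the other way: Δh = 274 − 360 = -86°.
H = 67 + 0.3 × (-86) = 41.2 → 41°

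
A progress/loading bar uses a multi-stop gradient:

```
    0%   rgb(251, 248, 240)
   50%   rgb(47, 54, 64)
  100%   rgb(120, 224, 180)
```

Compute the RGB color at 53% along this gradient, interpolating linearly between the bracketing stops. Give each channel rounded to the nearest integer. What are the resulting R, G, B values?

53% lies between the 50% and 100% stops, so the local fraction is t = (53 − 50)/(100 − 50) = 3/50 ≈ 0.06.
R = 47 + 0.06 × (120 − 47) = 51.38 → 51
G = 54 + 0.06 × (224 − 54) = 64.2 → 64
B = 64 + 0.06 × (180 − 64) = 70.96 → 71

(51, 64, 71)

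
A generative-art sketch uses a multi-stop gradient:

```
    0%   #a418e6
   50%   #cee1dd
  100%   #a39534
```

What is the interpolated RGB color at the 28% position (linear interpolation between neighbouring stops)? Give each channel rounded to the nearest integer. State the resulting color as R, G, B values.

28% lies between the 0% and 50% stops, so the local fraction is t = (28 − 0)/(50 − 0) = 28/50 ≈ 0.56.
#a418e6 → (164, 24, 230); #cee1dd → (206, 225, 221).
R = 164 + 0.56 × (206 − 164) = 187.52 → 188
G = 24 + 0.56 × (225 − 24) = 136.56 → 137
B = 230 + 0.56 × (221 − 230) = 224.96 → 225

(188, 137, 225)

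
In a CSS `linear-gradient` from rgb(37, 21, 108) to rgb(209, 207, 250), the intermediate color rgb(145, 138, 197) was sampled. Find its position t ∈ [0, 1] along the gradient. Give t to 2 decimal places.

Invert the lerp on the G channel (largest span, 186): t = (138 − 21) / (207 − 21) = 117/186 = 0.62903.
Check on R: (145 − 37)/(209 − 37) = 0.6279 ✓

0.63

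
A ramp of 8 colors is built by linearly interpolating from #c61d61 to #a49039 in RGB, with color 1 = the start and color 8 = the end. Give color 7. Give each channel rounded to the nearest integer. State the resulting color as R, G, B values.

(169, 128, 63)

With 8 swatches and endpoints inclusive, swatch 7 sits at t = (7 − 1)/(8 − 1) = 6/7 ≈ 0.8571.
#c61d61 → (198, 29, 97); #a49039 → (164, 144, 57).
R = 198 + 0.8571 × (164 − 198) = 168.859 → 169
G = 29 + 0.8571 × (144 − 29) = 127.566 → 128
B = 97 + 0.8571 × (57 − 97) = 62.716 → 63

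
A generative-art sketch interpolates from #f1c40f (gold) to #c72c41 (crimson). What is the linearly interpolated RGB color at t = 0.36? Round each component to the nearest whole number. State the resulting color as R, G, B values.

#f1c40f → (241, 196, 15); #c72c41 → (199, 44, 65).
R = 241 + 0.36 × (199 − 241) = 241 + 0.36 × -42 = 225.88 → 226
G = 196 + 0.36 × (44 − 196) = 196 + 0.36 × -152 = 141.28 → 141
B = 15 + 0.36 × (65 − 15) = 15 + 0.36 × 50 = 33 → 33

(226, 141, 33)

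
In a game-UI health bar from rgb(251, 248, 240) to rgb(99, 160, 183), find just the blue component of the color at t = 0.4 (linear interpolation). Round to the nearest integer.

B = 240 + 0.4 × (183 − 240) = 217.2 → 217

217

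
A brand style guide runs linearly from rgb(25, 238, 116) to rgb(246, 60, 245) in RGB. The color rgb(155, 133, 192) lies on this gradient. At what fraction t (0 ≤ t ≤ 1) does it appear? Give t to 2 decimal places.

Invert the lerp on the R channel (largest span, 221): t = (155 − 25) / (246 − 25) = 130/221 = 0.58824.
Check on G: (133 − 238)/(60 − 238) = 0.5899 ✓

0.59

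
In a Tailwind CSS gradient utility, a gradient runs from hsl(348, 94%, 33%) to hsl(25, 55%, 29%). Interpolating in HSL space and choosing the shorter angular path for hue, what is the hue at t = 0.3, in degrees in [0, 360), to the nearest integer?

Hue: 25 − 348 = -323°, but |-323| > 180 so the shorter arc goes the other way: Δh = -323 + 360 = 37°.
H = 348 + 0.3 × (37) = 359.1 → 359°

359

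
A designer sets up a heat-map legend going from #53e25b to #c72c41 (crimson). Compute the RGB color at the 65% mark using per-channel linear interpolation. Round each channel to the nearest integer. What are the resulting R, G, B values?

#53e25b → (83, 226, 91); #c72c41 → (199, 44, 65).
65% corresponds to t = 0.65.
R = 83 + 0.65 × (199 − 83) = 83 + 0.65 × 116 = 158.4 → 158
G = 226 + 0.65 × (44 − 226) = 226 + 0.65 × -182 = 107.7 → 108
B = 91 + 0.65 × (65 − 91) = 91 + 0.65 × -26 = 74.1 → 74

(158, 108, 74)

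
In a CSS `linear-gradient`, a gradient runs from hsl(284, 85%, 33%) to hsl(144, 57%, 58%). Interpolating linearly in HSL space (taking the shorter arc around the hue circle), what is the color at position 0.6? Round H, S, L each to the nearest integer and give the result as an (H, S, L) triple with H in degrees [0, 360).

(200, 68, 48)

Hue arc: Δh = 144 − 284 = -140° (|Δh| ≤ 180, already the shorter path).
H = 284 + 0.6 × (-140) = 200 → 200°
S = 85 + 0.6 × (57 − 85) = 68.2 → 68%
L = 33 + 0.6 × (58 − 33) = 48 → 48%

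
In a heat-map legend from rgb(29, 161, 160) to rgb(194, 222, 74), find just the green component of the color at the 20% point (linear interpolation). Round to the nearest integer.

G = 161 + 0.2 × (222 − 161) = 173.2 → 173

173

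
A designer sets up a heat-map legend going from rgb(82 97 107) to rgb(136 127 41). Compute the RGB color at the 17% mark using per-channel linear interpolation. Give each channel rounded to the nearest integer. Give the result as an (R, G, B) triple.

(91, 102, 96)

17% corresponds to t = 0.17.
R = 82 + 0.17 × (136 − 82) = 82 + 0.17 × 54 = 91.18 → 91
G = 97 + 0.17 × (127 − 97) = 97 + 0.17 × 30 = 102.1 → 102
B = 107 + 0.17 × (41 − 107) = 107 + 0.17 × -66 = 95.78 → 96
So the blended color is (91, 102, 96), about #5b6660.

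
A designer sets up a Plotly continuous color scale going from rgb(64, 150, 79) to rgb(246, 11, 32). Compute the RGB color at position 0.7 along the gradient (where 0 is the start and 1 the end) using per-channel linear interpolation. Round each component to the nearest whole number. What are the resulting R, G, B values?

(191, 53, 46)

R = 64 + 0.7 × (246 − 64) = 64 + 0.7 × 182 = 191.4 → 191
G = 150 + 0.7 × (11 − 150) = 150 + 0.7 × -139 = 52.7 → 53
B = 79 + 0.7 × (32 − 79) = 79 + 0.7 × -47 = 46.1 → 46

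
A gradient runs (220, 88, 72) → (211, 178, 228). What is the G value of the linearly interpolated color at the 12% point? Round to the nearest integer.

G = 88 + 0.12 × (178 − 88) = 98.8 → 99

99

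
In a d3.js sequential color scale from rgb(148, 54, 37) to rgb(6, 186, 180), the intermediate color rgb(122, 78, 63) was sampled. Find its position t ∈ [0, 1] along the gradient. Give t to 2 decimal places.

Invert the lerp on the B channel (largest span, 143): t = (63 − 37) / (180 − 37) = 26/143 = 0.18182.
Check on R: (122 − 148)/(6 − 148) = 0.1831 ✓

0.18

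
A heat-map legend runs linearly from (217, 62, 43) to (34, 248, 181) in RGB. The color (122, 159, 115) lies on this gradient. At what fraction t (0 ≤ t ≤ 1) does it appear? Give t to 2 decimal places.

Invert the lerp on the G channel (largest span, 186): t = (159 − 62) / (248 − 62) = 97/186 = 0.52151.
Check on R: (122 − 217)/(34 − 217) = 0.5191 ✓

0.52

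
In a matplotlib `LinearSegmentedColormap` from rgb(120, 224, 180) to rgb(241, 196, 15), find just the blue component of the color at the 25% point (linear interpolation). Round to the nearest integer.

139

B = 180 + 0.25 × (15 − 180) = 138.75 → 139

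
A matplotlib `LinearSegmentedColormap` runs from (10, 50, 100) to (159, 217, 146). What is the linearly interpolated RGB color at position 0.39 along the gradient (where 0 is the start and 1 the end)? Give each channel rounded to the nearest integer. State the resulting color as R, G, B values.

R = 10 + 0.39 × (159 − 10) = 10 + 0.39 × 149 = 68.11 → 68
G = 50 + 0.39 × (217 − 50) = 50 + 0.39 × 167 = 115.13 → 115
B = 100 + 0.39 × (146 − 100) = 100 + 0.39 × 46 = 117.94 → 118

(68, 115, 118)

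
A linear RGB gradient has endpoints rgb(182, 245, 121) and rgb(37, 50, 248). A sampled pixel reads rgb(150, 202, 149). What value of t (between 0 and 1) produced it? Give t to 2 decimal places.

0.22

Invert the lerp on the G channel (largest span, 195): t = (202 − 245) / (50 − 245) = -43/-195 = 0.22051.
Check on R: (150 − 182)/(37 − 182) = 0.2207 ✓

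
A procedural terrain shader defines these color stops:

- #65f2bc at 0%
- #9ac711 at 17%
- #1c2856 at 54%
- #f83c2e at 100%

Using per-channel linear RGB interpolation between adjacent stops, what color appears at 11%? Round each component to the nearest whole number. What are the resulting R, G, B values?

(135, 214, 77)

11% lies between the 0% and 17% stops, so the local fraction is t = (11 − 0)/(17 − 0) = 11/17 ≈ 0.6471.
#65f2bc → (101, 242, 188); #9ac711 → (154, 199, 17).
R = 101 + 0.6471 × (154 − 101) = 135.296 → 135
G = 242 + 0.6471 × (199 − 242) = 214.175 → 214
B = 188 + 0.6471 × (17 − 188) = 77.346 → 77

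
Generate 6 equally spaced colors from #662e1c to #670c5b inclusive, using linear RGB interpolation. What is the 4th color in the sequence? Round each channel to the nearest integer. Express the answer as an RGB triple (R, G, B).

(103, 26, 66)

With 6 swatches and endpoints inclusive, swatch 4 sits at t = (4 − 1)/(6 − 1) = 3/5 ≈ 0.6.
#662e1c → (102, 46, 28); #670c5b → (103, 12, 91).
R = 102 + 0.6 × (103 − 102) = 102.6 → 103
G = 46 + 0.6 × (12 − 46) = 25.6 → 26
B = 28 + 0.6 × (91 − 28) = 65.8 → 66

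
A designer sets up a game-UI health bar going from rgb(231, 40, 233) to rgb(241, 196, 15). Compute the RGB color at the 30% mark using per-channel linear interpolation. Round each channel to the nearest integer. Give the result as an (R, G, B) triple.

(234, 87, 168)

30% corresponds to t = 0.3.
R = 231 + 0.3 × (241 − 231) = 231 + 0.3 × 10 = 234 → 234
G = 40 + 0.3 × (196 − 40) = 40 + 0.3 × 156 = 86.8 → 87
B = 233 + 0.3 × (15 − 233) = 233 + 0.3 × -218 = 167.6 → 168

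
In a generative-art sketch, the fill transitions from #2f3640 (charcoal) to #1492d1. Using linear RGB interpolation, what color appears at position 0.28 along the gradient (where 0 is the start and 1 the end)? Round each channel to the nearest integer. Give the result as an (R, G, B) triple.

(39, 80, 105)

#2f3640 → (47, 54, 64); #1492d1 → (20, 146, 209).
R = 47 + 0.28 × (20 − 47) = 47 + 0.28 × -27 = 39.44 → 39
G = 54 + 0.28 × (146 − 54) = 54 + 0.28 × 92 = 79.76 → 80
B = 64 + 0.28 × (209 − 64) = 64 + 0.28 × 145 = 104.6 → 105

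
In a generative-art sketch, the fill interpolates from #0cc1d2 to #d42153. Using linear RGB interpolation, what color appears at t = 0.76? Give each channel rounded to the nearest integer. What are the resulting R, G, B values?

#0cc1d2 → (12, 193, 210); #d42153 → (212, 33, 83).
R = 12 + 0.76 × (212 − 12) = 12 + 0.76 × 200 = 164 → 164
G = 193 + 0.76 × (33 − 193) = 193 + 0.76 × -160 = 71.4 → 71
B = 210 + 0.76 × (83 − 210) = 210 + 0.76 × -127 = 113.48 → 113

(164, 71, 113)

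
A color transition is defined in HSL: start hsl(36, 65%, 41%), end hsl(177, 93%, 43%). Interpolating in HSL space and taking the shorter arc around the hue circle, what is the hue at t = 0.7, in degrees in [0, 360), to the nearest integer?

135

Hue arc: Δh = 177 − 36 = 141° (|Δh| ≤ 180, already the shorter path).
H = 36 + 0.7 × (141) = 134.7 → 135°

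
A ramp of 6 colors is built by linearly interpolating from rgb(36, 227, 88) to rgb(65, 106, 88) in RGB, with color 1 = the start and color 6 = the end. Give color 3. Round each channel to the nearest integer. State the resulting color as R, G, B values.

With 6 swatches and endpoints inclusive, swatch 3 sits at t = (3 − 1)/(6 − 1) = 2/5 ≈ 0.4.
R = 36 + 0.4 × (65 − 36) = 47.6 → 48
G = 227 + 0.4 × (106 − 227) = 178.6 → 179
B = 88 + 0.4 × (88 − 88) = 88 → 88

(48, 179, 88)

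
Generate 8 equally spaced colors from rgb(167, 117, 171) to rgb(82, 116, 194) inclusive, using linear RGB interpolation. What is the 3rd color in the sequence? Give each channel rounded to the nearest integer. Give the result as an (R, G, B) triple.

(143, 117, 178)

With 8 swatches and endpoints inclusive, swatch 3 sits at t = (3 − 1)/(8 − 1) = 2/7 ≈ 0.2857.
R = 167 + 0.2857 × (82 − 167) = 142.715 → 143
G = 117 + 0.2857 × (116 − 117) = 116.714 → 117
B = 171 + 0.2857 × (194 − 171) = 177.571 → 178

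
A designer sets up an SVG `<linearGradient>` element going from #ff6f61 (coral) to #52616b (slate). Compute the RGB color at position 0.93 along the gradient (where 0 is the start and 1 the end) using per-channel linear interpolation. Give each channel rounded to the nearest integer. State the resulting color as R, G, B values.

#ff6f61 → (255, 111, 97); #52616b → (82, 97, 107).
R = 255 + 0.93 × (82 − 255) = 255 + 0.93 × -173 = 94.11 → 94
G = 111 + 0.93 × (97 − 111) = 111 + 0.93 × -14 = 97.98 → 98
B = 97 + 0.93 × (107 − 97) = 97 + 0.93 × 10 = 106.3 → 106

(94, 98, 106)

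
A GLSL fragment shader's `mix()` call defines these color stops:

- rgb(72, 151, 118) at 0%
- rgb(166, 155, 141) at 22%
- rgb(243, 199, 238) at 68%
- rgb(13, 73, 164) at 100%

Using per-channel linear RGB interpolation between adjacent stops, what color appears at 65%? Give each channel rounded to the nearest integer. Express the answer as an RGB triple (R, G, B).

(238, 196, 232)

65% lies between the 22% and 68% stops, so the local fraction is t = (65 − 22)/(68 − 22) = 43/46 ≈ 0.9348.
R = 166 + 0.9348 × (243 − 166) = 237.98 → 238
G = 155 + 0.9348 × (199 − 155) = 196.131 → 196
B = 141 + 0.9348 × (238 − 141) = 231.676 → 232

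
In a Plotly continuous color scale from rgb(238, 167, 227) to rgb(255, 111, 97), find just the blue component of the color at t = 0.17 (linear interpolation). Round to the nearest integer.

205

B = 227 + 0.17 × (97 − 227) = 204.9 → 205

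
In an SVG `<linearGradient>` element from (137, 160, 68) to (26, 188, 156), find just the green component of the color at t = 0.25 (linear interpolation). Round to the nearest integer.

G = 160 + 0.25 × (188 − 160) = 167 → 167

167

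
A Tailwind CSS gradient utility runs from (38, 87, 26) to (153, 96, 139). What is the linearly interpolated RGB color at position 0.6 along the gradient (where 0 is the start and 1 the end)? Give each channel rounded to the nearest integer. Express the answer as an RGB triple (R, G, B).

R = 38 + 0.6 × (153 − 38) = 38 + 0.6 × 115 = 107 → 107
G = 87 + 0.6 × (96 − 87) = 87 + 0.6 × 9 = 92.4 → 92
B = 26 + 0.6 × (139 − 26) = 26 + 0.6 × 113 = 93.8 → 94

(107, 92, 94)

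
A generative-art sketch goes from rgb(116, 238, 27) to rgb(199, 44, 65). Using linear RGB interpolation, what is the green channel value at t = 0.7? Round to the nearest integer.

G = 238 + 0.7 × (44 − 238) = 102.2 → 102

102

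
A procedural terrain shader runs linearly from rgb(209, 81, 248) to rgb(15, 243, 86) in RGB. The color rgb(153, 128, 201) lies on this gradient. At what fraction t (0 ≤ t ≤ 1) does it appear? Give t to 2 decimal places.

Invert the lerp on the R channel (largest span, 194): t = (153 − 209) / (15 − 209) = -56/-194 = 0.28866.
Check on G: (128 − 81)/(243 − 81) = 0.2901 ✓

0.29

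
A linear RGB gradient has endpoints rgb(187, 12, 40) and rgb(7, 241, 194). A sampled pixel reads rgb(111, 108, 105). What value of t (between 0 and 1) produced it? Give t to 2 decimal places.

0.42

Invert the lerp on the G channel (largest span, 229): t = (108 − 12) / (241 − 12) = 96/229 = 0.41921.
Check on R: (111 − 187)/(7 − 187) = 0.4222 ✓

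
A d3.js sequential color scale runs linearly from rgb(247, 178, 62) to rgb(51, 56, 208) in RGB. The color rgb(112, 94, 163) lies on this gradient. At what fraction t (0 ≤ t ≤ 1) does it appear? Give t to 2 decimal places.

0.69

Invert the lerp on the R channel (largest span, 196): t = (112 − 247) / (51 − 247) = -135/-196 = 0.68878.
Check on G: (94 − 178)/(56 − 178) = 0.6885 ✓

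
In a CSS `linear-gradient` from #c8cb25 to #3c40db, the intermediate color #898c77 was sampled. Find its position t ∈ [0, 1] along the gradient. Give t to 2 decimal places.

Invert the lerp on the B channel (largest span, 182): t = (119 − 37) / (219 − 37) = 82/182 = 0.45055.
Check on R: (137 − 200)/(60 − 200) = 0.45 ✓

0.45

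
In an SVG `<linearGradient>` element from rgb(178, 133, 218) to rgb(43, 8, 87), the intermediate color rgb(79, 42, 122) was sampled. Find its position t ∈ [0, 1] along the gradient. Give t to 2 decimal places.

0.73

Invert the lerp on the R channel (largest span, 135): t = (79 − 178) / (43 − 178) = -99/-135 = 0.73333.
Check on G: (42 − 133)/(8 − 133) = 0.728 ✓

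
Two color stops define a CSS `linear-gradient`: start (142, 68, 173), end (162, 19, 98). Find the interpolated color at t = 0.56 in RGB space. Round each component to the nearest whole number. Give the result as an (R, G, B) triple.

R = 142 + 0.56 × (162 − 142) = 142 + 0.56 × 20 = 153.2 → 153
G = 68 + 0.56 × (19 − 68) = 68 + 0.56 × -49 = 40.56 → 41
B = 173 + 0.56 × (98 − 173) = 173 + 0.56 × -75 = 131 → 131

(153, 41, 131)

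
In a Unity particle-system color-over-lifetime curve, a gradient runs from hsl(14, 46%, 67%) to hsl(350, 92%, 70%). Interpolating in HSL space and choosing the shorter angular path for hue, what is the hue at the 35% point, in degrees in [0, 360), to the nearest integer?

6

Hue: 350 − 14 = 336°, but |336| > 180 so the shorter arc goes the other way: Δh = 336 − 360 = -24°.
H = 14 + 0.35 × (-24) = 5.6 → 6°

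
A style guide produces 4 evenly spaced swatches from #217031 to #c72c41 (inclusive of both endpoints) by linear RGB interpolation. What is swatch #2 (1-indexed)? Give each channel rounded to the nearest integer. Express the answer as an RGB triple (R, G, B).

With 4 swatches and endpoints inclusive, swatch 2 sits at t = (2 − 1)/(4 − 1) = 1/3 ≈ 0.3333.
#217031 → (33, 112, 49); #c72c41 → (199, 44, 65).
R = 33 + 0.3333 × (199 − 33) = 88.328 → 88
G = 112 + 0.3333 × (44 − 112) = 89.336 → 89
B = 49 + 0.3333 × (65 − 49) = 54.333 → 54

(88, 89, 54)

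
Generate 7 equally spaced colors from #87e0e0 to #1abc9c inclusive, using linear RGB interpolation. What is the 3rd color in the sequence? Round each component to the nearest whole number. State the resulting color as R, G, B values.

With 7 swatches and endpoints inclusive, swatch 3 sits at t = (3 − 1)/(7 − 1) = 2/6 ≈ 0.3333.
#87e0e0 → (135, 224, 224); #1abc9c → (26, 188, 156).
R = 135 + 0.3333 × (26 − 135) = 98.67 → 99
G = 224 + 0.3333 × (188 − 224) = 212.001 → 212
B = 224 + 0.3333 × (156 − 224) = 201.336 → 201

(99, 212, 201)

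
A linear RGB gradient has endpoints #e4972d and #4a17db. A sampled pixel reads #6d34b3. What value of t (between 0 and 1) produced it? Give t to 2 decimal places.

Invert the lerp on the B channel (largest span, 174): t = (179 − 45) / (219 − 45) = 134/174 = 0.77011.
Check on R: (109 − 228)/(74 − 228) = 0.7727 ✓

0.77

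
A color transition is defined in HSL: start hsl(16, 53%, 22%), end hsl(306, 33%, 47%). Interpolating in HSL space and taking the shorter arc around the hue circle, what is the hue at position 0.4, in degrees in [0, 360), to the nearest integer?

348

Hue: 306 − 16 = 290°, but |290| > 180 so the shorter arc goes the other way: Δh = 290 − 360 = -70°.
H = 16 + 0.4 × (-70) = -12 → -12 → -12 mod 360 = 348°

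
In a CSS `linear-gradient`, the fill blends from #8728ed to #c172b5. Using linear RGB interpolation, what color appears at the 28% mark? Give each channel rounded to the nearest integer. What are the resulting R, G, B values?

#8728ed → (135, 40, 237); #c172b5 → (193, 114, 181).
28% corresponds to t = 0.28.
R = 135 + 0.28 × (193 − 135) = 135 + 0.28 × 58 = 151.24 → 151
G = 40 + 0.28 × (114 − 40) = 40 + 0.28 × 74 = 60.72 → 61
B = 237 + 0.28 × (181 − 237) = 237 + 0.28 × -56 = 221.32 → 221
So the blended color is (151, 61, 221), about #973ddd.

(151, 61, 221)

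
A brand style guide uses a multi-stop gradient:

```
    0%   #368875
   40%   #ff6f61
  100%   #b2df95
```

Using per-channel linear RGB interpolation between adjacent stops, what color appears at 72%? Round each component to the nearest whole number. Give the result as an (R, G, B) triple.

72% lies between the 40% and 100% stops, so the local fraction is t = (72 − 40)/(100 − 40) = 32/60 ≈ 0.5333.
#ff6f61 → (255, 111, 97); #b2df95 → (178, 223, 149).
R = 255 + 0.5333 × (178 − 255) = 213.936 → 214
G = 111 + 0.5333 × (223 − 111) = 170.73 → 171
B = 97 + 0.5333 × (149 − 97) = 124.732 → 125

(214, 171, 125)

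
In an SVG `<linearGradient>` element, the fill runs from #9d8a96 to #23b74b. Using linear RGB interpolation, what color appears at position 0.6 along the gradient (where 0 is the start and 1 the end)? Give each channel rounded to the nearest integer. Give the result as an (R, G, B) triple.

(84, 165, 105)

#9d8a96 → (157, 138, 150); #23b74b → (35, 183, 75).
R = 157 + 0.6 × (35 − 157) = 157 + 0.6 × -122 = 83.8 → 84
G = 138 + 0.6 × (183 − 138) = 138 + 0.6 × 45 = 165 → 165
B = 150 + 0.6 × (75 − 150) = 150 + 0.6 × -75 = 105 → 105
So the blended color is (84, 165, 105), about #54a569.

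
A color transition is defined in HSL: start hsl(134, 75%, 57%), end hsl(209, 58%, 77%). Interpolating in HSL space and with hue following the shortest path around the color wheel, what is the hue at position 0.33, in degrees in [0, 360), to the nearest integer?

159

Hue arc: Δh = 209 − 134 = 75° (|Δh| ≤ 180, already the shorter path).
H = 134 + 0.33 × (75) = 158.75 → 159°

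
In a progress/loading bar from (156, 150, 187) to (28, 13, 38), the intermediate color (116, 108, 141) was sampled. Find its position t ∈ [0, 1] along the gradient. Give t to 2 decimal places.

Invert the lerp on the B channel (largest span, 149): t = (141 − 187) / (38 − 187) = -46/-149 = 0.30872.
Check on R: (116 − 156)/(28 − 156) = 0.3125 ✓

0.31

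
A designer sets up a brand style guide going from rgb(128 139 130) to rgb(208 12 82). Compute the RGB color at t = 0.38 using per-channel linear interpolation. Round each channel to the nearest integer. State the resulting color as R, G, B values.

(158, 91, 112)

R = 128 + 0.38 × (208 − 128) = 128 + 0.38 × 80 = 158.4 → 158
G = 139 + 0.38 × (12 − 139) = 139 + 0.38 × -127 = 90.74 → 91
B = 130 + 0.38 × (82 − 130) = 130 + 0.38 × -48 = 111.76 → 112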